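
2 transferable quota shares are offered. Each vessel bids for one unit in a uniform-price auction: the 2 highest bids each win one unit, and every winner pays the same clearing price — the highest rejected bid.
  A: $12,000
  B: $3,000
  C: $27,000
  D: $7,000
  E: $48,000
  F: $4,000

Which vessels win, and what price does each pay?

E, C; each pays $12,000

Ordering the bids: 48,000 (E), 27,000 (C), 12,000 (A), 7,000 (D), …
The 2 highest are E, C.
Highest unsuccessful bid: $12,000 → clearing price.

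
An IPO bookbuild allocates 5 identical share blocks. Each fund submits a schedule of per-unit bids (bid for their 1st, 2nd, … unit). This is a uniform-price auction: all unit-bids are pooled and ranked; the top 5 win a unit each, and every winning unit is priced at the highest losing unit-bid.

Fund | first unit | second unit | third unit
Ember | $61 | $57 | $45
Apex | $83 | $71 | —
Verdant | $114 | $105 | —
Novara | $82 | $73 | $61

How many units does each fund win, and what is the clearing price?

Apex 1, Novara 2, Verdant 2; clearing price $71

All unit-bids, highest first — top 5: 114 (Verdant-1), 105 (Verdant-2), 83 (Apex-1), 82 (Novara-1), 73 (Novara-2)
First bid not allocated: $71.
Allocation: Apex 1, Novara 2, Verdant 2.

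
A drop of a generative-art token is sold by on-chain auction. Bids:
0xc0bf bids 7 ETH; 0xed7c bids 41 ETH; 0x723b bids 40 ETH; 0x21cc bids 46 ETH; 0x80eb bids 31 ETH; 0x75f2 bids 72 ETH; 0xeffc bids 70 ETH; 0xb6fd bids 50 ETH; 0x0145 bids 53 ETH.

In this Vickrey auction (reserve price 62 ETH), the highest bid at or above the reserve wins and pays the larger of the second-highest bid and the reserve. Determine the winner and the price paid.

0x75f2 pays 70 ETH

Bids ranked: 72 (0x75f2) > 70 (0xeffc) > 53 (0x0145) > 50 (0xb6fd) > 46 (0x21cc) > 41 (0xed7c) > …
Highest eligible bid: 0x75f2 at 72 ETH.
max(second-highest 70 ETH, reserve 62 ETH) = 70 ETH; the reserve does not bind.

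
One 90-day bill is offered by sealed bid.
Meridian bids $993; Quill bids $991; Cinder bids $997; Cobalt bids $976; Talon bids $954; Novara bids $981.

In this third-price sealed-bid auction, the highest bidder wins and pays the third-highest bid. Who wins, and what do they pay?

Rule: the highest bidder wins and pays the third-highest bid.
Sorting bids: 997 (Cinder) > 993 (Meridian) > 991 (Quill) > 981 (Novara) > 976 (Cobalt) > 954 (Talon)
Cinder is highest; pays the third-highest bid, $991.

Cinder pays $991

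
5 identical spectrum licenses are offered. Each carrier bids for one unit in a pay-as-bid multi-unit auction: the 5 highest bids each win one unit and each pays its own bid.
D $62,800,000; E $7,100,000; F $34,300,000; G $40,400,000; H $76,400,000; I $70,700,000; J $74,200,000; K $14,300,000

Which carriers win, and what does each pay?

Ordering the bids: 76,400,000 (H), 74,200,000 (J), 70,700,000 (I), 62,800,000 (D), 40,400,000 (G), 34,300,000 (F), 14,300,000 (K), …
Winners (5 units): H, J, I, D, G.
Each winner pays its own bid: H $76,400,000, J $74,200,000, I $70,700,000, D $62,800,000, G $40,400,000.

H $76,400,000, J $74,200,000, I $70,700,000, D $62,800,000, G $40,400,000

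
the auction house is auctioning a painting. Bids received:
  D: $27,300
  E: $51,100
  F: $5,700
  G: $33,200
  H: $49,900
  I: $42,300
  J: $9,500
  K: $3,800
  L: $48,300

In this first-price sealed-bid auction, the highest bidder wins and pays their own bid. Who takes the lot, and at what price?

Bids ranked: 51,100 (E) > 49,900 (H) > 48,300 (L) > 42,300 (I) > 33,200 (G) > 27,300 (D) > …
E has the highest bid and pays exactly that: $51,100.

E pays $51,100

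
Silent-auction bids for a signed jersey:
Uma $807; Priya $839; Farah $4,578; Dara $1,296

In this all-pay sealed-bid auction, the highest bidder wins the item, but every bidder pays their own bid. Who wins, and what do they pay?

Farah pays $4,578

Bids ranked: 4,578 (Farah) > 1,296 (Dara) > 839 (Priya) > 807 (Uma)
Farah wins with the top bid; all bids are sunk regardless.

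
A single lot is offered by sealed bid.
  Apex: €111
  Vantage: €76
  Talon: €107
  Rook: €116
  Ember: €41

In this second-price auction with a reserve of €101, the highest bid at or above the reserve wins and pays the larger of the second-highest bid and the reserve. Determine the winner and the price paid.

Rook pays €111

Bids ranked: 116 (Rook) > 111 (Apex) > 107 (Talon) > 76 (Vantage) > 41 (Ember)
Highest eligible bid: Rook at €116.
Second-highest bid €111 exceeds the reserve €101 → payment €111.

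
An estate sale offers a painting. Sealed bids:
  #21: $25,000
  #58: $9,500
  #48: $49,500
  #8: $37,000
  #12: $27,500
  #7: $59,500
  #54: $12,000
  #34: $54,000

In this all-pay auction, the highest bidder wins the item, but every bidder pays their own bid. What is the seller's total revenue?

Bids ranked: 59,500 (#7) > 54,000 (#34) > 49,500 (#48) > 37,000 (#8) > 27,500 (#12) > 25,000 (#21) > …
Every bidder forfeits their bid regardless of winning.
Revenue = 25,000 + 9,500 + 49,500 + 37,000 + 27,500 + 59,500 + 12,000 + 54,000 = $274,000.

Total revenue: $274,000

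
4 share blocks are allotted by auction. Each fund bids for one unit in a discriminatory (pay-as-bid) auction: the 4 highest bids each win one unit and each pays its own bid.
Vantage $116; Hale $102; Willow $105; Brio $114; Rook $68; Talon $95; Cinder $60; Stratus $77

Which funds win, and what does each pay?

Vantage $116, Brio $114, Willow $105, Hale $102

Bids ranked high→low: 116 (Vantage), 114 (Brio), 105 (Willow), 102 (Hale), 95 (Talon), 77 (Stratus), …
The 4 highest are Vantage, Brio, Willow, Hale.
Each winner pays its own bid: Vantage $116, Brio $114, Willow $105, Hale $102.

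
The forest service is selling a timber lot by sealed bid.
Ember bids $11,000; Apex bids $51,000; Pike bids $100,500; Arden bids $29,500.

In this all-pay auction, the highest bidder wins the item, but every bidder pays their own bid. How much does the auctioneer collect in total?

Bids in order: 100,500 (Pike) > 51,000 (Apex) > 29,500 (Arden) > 11,000 (Ember)
Pike wins with the top bid; all bids are sunk regardless.
Every bidder forfeits their bid regardless of winning.
Revenue = 11,000 + 51,000 + 100,500 + 29,500 = $192,000.

Total revenue: $192,000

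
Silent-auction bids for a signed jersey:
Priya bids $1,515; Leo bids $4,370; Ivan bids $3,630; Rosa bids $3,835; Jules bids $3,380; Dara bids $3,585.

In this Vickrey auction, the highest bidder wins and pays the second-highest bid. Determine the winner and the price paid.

Sorting bids: 4,370 (Leo) > 3,835 (Rosa) > 3,630 (Ivan) > 3,585 (Dara) > 3,380 (Jules) > 1,515 (Priya)
Leo wins with the highest bid; price is set by the runner-up at $3,835.

Leo pays $3,835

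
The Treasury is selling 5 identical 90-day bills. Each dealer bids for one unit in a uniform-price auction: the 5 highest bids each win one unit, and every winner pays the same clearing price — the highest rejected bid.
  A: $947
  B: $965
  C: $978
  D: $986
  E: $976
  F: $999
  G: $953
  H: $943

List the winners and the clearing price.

Bids ranked high→low: 999 (F), 986 (D), 978 (C), 976 (E), 965 (B), 953 (G), 947 (A), …
Top 5: F, D, C, E, B.
Highest unsuccessful bid: $953 → clearing price.

F, D, C, E, B; each pays $953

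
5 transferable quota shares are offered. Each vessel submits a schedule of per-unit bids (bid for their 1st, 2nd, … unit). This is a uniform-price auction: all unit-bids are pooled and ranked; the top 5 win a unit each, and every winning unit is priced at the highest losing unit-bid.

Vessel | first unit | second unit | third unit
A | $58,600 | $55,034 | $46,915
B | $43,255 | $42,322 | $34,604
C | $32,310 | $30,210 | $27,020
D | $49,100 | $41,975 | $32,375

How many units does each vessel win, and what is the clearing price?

Pooled unit-bids ranked (top 5): 58,600 (A-1), 55,034 (A-2), 49,100 (D-1), 46,915 (A-3), 43,255 (B-1)
First bid not allocated: $42,322.
Allocation: A 3, B 1, D 1.

A 3, B 1, D 1; clearing price $42,322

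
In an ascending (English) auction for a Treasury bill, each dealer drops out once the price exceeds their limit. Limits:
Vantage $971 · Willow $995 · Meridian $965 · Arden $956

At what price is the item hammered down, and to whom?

Willow wins at $971

Rule: the price rises until one bidder remains; the winner pays the price at which the last rival dropped out.
Sorting limits: 995 (Willow) > 971 (Vantage) > 965 (Meridian) > 956 (Arden)
Bidding ends when Vantage exits at $971; Willow takes it.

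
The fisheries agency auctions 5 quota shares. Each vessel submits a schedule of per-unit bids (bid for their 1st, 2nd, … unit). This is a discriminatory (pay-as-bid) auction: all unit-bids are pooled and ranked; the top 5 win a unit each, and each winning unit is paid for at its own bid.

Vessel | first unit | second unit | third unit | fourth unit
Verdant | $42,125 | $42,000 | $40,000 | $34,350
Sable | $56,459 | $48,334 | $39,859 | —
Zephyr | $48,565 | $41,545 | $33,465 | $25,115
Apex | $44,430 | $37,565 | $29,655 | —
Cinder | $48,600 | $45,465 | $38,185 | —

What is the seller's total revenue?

Total revenue: $247,423

All unit-bids, highest first — top 5: 56,459 (Sable-1), 48,600 (Cinder-1), 48,565 (Zephyr-1), 48,334 (Sable-2), 45,465 (Cinder-2)
Next rejected bid: $44,430 (not a price — pay-as-bid).
Each winning unit pays its own bid.
Revenue = 56,459 + 48,600 + 48,565 + 48,334 + 45,465 = $247,423.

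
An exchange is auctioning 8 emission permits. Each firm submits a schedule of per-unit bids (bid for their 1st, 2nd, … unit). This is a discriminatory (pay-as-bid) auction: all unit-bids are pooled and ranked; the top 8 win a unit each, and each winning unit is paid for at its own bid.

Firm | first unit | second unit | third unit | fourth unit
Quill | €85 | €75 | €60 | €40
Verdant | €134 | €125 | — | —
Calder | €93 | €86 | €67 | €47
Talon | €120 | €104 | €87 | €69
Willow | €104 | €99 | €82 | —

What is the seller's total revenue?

All unit-bids, highest first — top 8: 134 (Verdant-1), 125 (Verdant-2), 120 (Talon-1), 104 (Talon-2), 104 (Willow-1), 99 (Willow-2), 93 (Calder-1), 87 (Talon-3)
Next rejected bid: €86 (not a price — pay-as-bid).
Each winning unit pays its own bid.
Revenue = 134 + 125 + 120 + 104 + 104 + 99 + 93 + 87 = €866.

Total revenue: €866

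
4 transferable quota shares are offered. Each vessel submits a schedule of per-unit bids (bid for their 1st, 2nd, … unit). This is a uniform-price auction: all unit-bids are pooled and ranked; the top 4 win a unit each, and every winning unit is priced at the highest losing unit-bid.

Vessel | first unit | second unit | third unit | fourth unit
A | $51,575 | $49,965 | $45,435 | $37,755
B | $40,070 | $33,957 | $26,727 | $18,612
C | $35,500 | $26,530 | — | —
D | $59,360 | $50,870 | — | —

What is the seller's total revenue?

Pooled unit-bids ranked (top 4): 59,360 (D-1), 51,575 (A-1), 50,870 (D-2), 49,965 (A-2)
The (k+1)-th unit-bid is $45,435.
Allocation: A 2, D 2. Every unit priced at $45,435.
Revenue = 4 × 45,435 = $181,740.

Total revenue: $181,740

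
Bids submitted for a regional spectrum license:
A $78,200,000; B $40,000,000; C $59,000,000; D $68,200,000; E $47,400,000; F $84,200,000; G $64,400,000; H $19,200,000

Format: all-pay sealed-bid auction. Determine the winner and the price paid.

Sorting bids: 84,200,000 (F) > 78,200,000 (A) > 68,200,000 (D) > 64,400,000 (G) > 59,000,000 (C) > 47,400,000 (E) > …
F is highest and takes the item; every bidder forfeits their bid.

F pays $84,200,000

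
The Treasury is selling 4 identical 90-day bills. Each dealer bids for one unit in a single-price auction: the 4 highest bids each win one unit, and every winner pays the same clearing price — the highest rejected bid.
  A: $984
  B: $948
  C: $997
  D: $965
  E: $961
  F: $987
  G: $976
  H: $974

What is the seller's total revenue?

Total revenue: $3,896

Sorting: 997 (C), 987 (F), 984 (A), 976 (G), 974 (H), 965 (D), …
Top 4: C, F, A, G.
Clearing price = highest rejected bid = $974.
Total revenue = 4 × $974 = $3,896.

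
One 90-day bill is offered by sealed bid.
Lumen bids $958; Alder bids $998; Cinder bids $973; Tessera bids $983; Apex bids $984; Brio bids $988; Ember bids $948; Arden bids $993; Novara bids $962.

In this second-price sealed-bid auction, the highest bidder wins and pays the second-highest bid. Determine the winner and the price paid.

Alder pays $993

Rule: the highest bidder wins and pays the second-highest bid.
Bids ranked: 998 (Alder) > 993 (Arden) > 988 (Brio) > 984 (Apex) > 983 (Tessera) > 973 (Cinder) > …
Second-price: Alder pays Arden's bid of $993.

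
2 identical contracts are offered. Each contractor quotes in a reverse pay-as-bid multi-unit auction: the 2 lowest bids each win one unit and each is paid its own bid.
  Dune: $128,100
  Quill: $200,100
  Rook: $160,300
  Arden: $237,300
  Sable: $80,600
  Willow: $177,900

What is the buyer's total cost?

Total cost: $208,700

Ordering the bids: 80,600 (Sable), 128,100 (Dune), 160,300 (Rook), 177,900 (Willow), …
The 2 lowest are Sable, Dune.
Total cost = 80,600 + 128,100 = $208,700.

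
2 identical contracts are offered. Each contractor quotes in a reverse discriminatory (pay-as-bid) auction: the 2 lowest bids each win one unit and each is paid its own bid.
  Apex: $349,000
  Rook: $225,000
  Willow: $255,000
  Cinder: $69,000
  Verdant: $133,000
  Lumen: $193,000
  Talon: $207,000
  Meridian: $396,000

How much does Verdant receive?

Bids ranked low→high: 69,000 (Cinder), 133,000 (Verdant), 193,000 (Lumen), 207,000 (Talon), …
Winners (2 units): Cinder, Verdant.
Verdant wins → own bid $133,000.

Verdant is paid $133,000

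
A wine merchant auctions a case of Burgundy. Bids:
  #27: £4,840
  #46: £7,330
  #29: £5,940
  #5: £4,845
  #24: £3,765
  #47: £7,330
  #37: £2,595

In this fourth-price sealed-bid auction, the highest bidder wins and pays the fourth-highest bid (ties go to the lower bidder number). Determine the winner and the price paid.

#46 pays £4,845

Bids in order: 7,330 (#46) > 7,330 (#47) > 5,940 (#29) > 4,845 (#5) > 4,840 (#27) > 3,765 (#24) > …
#46 and #47 tie at £7,330; tie-break gives it to #46.
#46 is highest; pays the fourth-highest bid, £4,845.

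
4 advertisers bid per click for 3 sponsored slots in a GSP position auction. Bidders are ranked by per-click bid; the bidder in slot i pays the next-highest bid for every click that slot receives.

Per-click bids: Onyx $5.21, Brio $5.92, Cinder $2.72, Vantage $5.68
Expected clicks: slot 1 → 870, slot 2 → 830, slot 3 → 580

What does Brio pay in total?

Brio pays $4941.60

Per-click bids in order: $5.92 (Brio) > $5.68 (Vantage) > $5.21 (Onyx) > $2.72 (Cinder)
Brio holds slot 1 → pays next bid $5.68 × 870 clicks = $4941.60.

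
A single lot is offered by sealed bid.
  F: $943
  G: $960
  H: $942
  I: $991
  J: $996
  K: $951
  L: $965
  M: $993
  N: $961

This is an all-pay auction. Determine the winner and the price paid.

Rule: the highest bidder wins the item, but every bidder pays their own bid.
Bids in order: 996 (J) > 993 (M) > 991 (I) > 965 (L) > 961 (N) > 960 (G) > …
J is highest and takes the item; every bidder forfeits their bid.

J pays $996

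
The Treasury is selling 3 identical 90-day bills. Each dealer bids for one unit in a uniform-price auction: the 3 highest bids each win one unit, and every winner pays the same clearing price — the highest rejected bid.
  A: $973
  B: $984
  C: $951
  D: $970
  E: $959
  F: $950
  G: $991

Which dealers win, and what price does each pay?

Bids ranked high→low: 991 (G), 984 (B), 973 (A), 970 (D), 959 (E), …
Winners (3 units): G, B, A.
Clearing price = highest rejected bid = $970.

G, B, A; each pays $970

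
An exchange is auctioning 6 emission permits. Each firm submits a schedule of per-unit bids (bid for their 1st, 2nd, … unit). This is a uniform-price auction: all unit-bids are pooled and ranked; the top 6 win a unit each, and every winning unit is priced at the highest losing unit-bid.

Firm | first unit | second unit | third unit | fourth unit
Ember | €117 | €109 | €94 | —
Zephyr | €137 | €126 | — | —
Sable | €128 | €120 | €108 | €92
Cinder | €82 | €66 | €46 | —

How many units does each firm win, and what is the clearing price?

Ember 2, Sable 2, Zephyr 2; clearing price €108

Merging the schedules and taking the best 6: 137 (Zephyr-1), 128 (Sable-1), 126 (Zephyr-2), 120 (Sable-2), 117 (Ember-1), 109 (Ember-2)
Highest rejected unit-bid = €108.
Allocation: Ember 2, Sable 2, Zephyr 2.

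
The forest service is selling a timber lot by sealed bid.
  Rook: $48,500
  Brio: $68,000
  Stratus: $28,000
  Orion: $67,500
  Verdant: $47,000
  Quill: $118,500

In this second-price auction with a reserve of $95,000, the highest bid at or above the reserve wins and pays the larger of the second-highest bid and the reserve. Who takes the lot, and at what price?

Bids ranked: 118,500 (Quill) > 68,000 (Brio) > 67,500 (Orion) > 48,500 (Rook) > 47,000 (Verdant) > 28,000 (Stratus)
Quill has the top bid at or above the reserve ($118,500).
Second-highest bid $68,000 is below the reserve $95,000, so the reserve binds → payment $95,000.

Quill pays $95,000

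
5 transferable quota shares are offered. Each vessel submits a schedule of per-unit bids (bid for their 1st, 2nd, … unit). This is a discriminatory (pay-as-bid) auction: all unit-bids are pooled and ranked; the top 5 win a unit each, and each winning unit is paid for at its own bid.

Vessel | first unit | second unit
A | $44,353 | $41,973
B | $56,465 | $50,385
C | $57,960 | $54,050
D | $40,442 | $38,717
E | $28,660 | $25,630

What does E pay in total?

All unit-bids, highest first — top 5: 57,960 (C-1), 56,465 (B-1), 54,050 (C-2), 50,385 (B-2), 44,353 (A-1)
Next rejected bid: $41,973 (not a price — pay-as-bid).
E wins no units.

E pays $0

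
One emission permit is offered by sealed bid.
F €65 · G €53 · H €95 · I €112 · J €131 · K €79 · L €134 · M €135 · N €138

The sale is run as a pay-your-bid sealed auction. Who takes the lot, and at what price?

Rule: the highest bidder wins and pays their own bid.
Bids in order: 138 (N) > 135 (M) > 134 (L) > 131 (J) > 112 (I) > 95 (H) > …
First-price: N pays what they bid, €138.

N pays €138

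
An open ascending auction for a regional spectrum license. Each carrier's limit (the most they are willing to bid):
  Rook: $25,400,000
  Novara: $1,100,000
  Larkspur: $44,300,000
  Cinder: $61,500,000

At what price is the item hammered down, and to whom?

Cinder wins at $44,300,000

Open ascending-bid auction: the price rises until one bidder remains; the winner pays the price at which the last rival dropped out.
Sorting limits: 61,500,000 (Cinder) > 44,300,000 (Larkspur) > 25,400,000 (Rook) > 1,100,000 (Novara)
Once the price passes $44,300,000, only Cinder is left; the hammer falls at Larkspur's limit of $44,300,000.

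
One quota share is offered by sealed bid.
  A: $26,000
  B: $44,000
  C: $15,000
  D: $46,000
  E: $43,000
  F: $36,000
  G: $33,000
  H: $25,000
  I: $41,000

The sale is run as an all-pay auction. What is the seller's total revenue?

Bids in order: 46,000 (D) > 44,000 (B) > 43,000 (E) > 41,000 (I) > 36,000 (F) > 33,000 (G) > …
Every bidder forfeits their bid regardless of winning.
Revenue = 26,000 + 44,000 + 15,000 + 46,000 + 43,000 + 36,000 + 33,000 + 25,000 + 41,000 = $309,000.

Total revenue: $309,000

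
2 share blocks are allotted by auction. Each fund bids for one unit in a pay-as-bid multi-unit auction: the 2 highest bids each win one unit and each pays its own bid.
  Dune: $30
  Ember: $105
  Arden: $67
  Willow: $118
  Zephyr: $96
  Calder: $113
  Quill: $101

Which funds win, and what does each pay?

Willow $118, Calder $113

Sorting: 118 (Willow), 113 (Calder), 105 (Ember), 101 (Quill), …
Top 2: Willow, Calder.
Each winner pays its own bid: Willow $118, Calder $113.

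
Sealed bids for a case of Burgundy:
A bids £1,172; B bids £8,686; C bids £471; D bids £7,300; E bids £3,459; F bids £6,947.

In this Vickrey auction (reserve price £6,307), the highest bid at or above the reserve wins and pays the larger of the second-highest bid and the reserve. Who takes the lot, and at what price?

Vickrey auction (reserve price £6,307): the highest bid at or above the reserve wins and pays the larger of the second-highest bid and the reserve.
Bids ranked: 8,686 (B) > 7,300 (D) > 6,947 (F) > 3,459 (E) > 1,172 (A) > 471 (C)
Highest eligible bid: B at £8,686.
max(second-highest £7,300, reserve £6,307) = £7,300; the reserve does not bind.

B pays £7,300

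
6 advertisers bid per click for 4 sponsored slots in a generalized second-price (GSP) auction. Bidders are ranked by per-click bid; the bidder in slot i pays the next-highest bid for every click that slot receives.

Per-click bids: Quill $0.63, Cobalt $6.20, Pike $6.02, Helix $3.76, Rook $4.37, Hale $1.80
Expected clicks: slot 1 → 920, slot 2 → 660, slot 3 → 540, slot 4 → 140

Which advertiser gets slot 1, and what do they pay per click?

Cobalt; $6.02 per click

Per-click bids in order: $6.20 (Cobalt) > $6.02 (Pike) > $4.37 (Rook) > $3.76 (Helix) > $1.80 (Hale) > …
Slot 1 goes to the first-ranked bidder, Cobalt, who pays the next bid down: $6.02/click.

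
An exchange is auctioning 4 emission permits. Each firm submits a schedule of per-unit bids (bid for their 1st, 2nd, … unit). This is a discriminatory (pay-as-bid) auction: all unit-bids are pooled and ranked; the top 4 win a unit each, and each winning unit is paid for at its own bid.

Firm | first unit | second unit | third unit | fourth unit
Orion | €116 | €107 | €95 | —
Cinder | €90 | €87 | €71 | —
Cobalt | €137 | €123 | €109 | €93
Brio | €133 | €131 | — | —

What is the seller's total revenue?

All unit-bids, highest first — top 4: 137 (Cobalt-1), 133 (Brio-1), 131 (Brio-2), 123 (Cobalt-2)
Next rejected bid: €116 (not a price — pay-as-bid).
Each winning unit pays its own bid.
Revenue = 137 + 133 + 131 + 123 = €524.

Total revenue: €524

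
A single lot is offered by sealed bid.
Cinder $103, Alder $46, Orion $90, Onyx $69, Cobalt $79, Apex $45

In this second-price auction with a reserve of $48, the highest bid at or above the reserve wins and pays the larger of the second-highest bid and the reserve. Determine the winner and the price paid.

Second-price auction with a reserve of $48: the highest bid at or above the reserve wins and pays the larger of the second-highest bid and the reserve.
Bids in order: 103 (Cinder) > 90 (Orion) > 79 (Cobalt) > 69 (Onyx) > 46 (Alder) > 45 (Apex)
Cinder has the top bid at or above the reserve ($103).
Second-highest bid $90 exceeds the reserve $48 → payment $90.

Cinder pays $90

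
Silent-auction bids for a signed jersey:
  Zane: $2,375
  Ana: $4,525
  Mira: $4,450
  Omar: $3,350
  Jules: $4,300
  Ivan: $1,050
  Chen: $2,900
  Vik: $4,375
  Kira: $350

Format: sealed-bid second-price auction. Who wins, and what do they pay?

Ana pays $4,450

Sealed-bid second-price auction: the highest bidder wins and pays the second-highest bid.
Bids in order: 4,525 (Ana) > 4,450 (Mira) > 4,375 (Vik) > 4,300 (Jules) > 3,350 (Omar) > 2,900 (Chen) > …
Second-price: Ana pays Mira's bid of $4,450.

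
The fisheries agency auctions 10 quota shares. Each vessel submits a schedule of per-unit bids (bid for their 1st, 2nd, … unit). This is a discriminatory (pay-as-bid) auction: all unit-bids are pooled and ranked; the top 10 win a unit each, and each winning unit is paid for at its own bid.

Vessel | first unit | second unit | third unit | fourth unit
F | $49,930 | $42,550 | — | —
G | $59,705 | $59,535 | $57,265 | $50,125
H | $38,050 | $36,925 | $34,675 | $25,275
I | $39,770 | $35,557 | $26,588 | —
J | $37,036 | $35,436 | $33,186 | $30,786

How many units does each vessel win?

All unit-bids, highest first — top 10: 59,705 (G-1), 59,535 (G-2), 57,265 (G-3), 50,125 (G-4), 49,930 (F-1), 42,550 (F-2), 39,770 (I-1), 38,050 (H-1), 37,036 (J-1), 36,925 (H-2)
Next rejected bid: $35,557 (not a price — pay-as-bid).
Allocation: F 2, G 4, H 2, I 1, J 1.

F 2, G 4, H 2, I 1, J 1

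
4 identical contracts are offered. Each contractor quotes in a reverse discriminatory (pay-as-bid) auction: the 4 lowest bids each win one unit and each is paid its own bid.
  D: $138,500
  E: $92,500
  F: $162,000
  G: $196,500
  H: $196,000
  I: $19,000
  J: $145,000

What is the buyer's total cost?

Total cost: $395,000

Bids ranked low→high: 19,000 (I), 92,500 (E), 138,500 (D), 145,000 (J), 162,000 (F), 196,000 (H), …
Lowest 4: I, E, D, J.
Total cost = 19,000 + 92,500 + 138,500 + 145,000 = $395,000.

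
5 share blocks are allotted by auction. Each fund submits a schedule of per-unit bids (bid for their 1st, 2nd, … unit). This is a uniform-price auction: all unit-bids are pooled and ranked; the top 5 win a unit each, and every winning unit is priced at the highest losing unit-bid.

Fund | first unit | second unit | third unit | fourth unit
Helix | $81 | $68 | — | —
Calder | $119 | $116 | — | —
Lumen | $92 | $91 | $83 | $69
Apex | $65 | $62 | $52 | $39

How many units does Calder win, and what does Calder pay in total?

Pooled unit-bids ranked (top 5): 119 (Calder-1), 116 (Calder-2), 92 (Lumen-1), 91 (Lumen-2), 83 (Lumen-3)
First bid not allocated: $81.
Calder wins 2 unit(s) at $81 each.

Calder: 2 units, pays $162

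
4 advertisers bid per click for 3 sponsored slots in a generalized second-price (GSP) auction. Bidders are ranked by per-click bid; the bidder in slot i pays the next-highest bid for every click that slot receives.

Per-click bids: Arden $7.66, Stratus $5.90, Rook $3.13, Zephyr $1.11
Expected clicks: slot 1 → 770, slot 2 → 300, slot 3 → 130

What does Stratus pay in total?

Per-click bids in order: $7.66 (Arden) > $5.90 (Stratus) > $3.13 (Rook) > $1.11 (Zephyr)
Stratus holds slot 2 → pays next bid $3.13 × 300 clicks = $939.00.

Stratus pays $939.00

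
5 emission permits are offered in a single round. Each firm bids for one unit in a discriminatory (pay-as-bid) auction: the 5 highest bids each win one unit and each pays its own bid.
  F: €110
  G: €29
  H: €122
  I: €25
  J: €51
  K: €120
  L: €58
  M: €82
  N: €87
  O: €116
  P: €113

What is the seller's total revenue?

Ordering the bids: 122 (H), 120 (K), 116 (O), 113 (P), 110 (F), 87 (N), 82 (M), …
The 5 highest are H, K, O, P, F.
Total revenue = 122 + 120 + 116 + 113 + 110 = €581.

Total revenue: €581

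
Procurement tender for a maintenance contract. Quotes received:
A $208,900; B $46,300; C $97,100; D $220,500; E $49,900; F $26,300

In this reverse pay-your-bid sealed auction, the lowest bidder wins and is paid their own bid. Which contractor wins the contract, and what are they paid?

F is paid $26,300

Reverse pay-your-bid sealed auction: the lowest bidder wins and is paid their own bid.
Sorting bids: 26,300 (F) < 46,300 (B) < 49,900 (E) < 97,100 (C) < 208,900 (A) < 220,500 (D)
First-price: F is paid what they bid, $26,300.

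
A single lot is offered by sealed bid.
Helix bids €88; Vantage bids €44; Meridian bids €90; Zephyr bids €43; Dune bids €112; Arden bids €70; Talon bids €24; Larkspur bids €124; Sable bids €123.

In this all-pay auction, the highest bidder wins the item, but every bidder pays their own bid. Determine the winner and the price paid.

Sorting bids: 124 (Larkspur) > 123 (Sable) > 112 (Dune) > 90 (Meridian) > 88 (Helix) > 70 (Arden) > …
Larkspur wins with the top bid; all bids are sunk regardless.

Larkspur pays €124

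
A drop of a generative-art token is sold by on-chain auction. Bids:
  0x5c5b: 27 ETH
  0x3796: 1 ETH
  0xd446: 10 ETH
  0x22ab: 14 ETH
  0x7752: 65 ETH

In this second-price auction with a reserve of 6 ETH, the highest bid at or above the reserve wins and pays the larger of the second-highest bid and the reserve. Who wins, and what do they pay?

0x7752 pays 27 ETH

Second-price auction with a reserve of 6 ETH: the highest bid at or above the reserve wins and pays the larger of the second-highest bid and the reserve.
Sorting bids: 65 (0x7752) > 27 (0x5c5b) > 14 (0x22ab) > 10 (0xd446) > 1 (0x3796)
Highest eligible bid: 0x7752 at 65 ETH.
max(second-highest 27 ETH, reserve 6 ETH) = 27 ETH; the reserve does not bind.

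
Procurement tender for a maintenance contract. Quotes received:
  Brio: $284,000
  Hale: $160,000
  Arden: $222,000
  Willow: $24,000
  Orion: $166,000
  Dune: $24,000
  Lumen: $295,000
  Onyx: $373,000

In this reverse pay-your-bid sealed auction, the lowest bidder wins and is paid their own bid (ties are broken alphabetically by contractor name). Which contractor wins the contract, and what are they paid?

Bids in order: 24,000 (Dune) < 24,000 (Willow) < 160,000 (Hale) < 166,000 (Orion) < 222,000 (Arden) < 284,000 (Brio) < …
Dune and Willow tie at $24,000; tie-break gives it to Dune.
Dune is lowest → is paid own bid, $24,000.

Dune is paid $24,000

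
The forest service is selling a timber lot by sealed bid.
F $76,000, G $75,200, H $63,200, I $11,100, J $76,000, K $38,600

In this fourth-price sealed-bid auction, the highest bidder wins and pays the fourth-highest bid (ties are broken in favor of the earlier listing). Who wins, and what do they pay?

F pays $63,200

Fourth-price sealed-bid auction: the highest bidder wins and pays the fourth-highest bid.
Bids ranked: 76,000 (F) > 76,000 (J) > 75,200 (G) > 63,200 (H) > 38,600 (K) > 11,100 (I)
Tie at $76,000 → F wins by tie-break.
F wins; payment is bid #4 in the ranking = $63,200.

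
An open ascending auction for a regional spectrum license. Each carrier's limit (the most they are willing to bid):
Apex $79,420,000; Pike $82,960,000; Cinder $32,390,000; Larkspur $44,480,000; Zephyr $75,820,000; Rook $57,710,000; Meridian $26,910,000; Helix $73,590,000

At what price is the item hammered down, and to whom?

Pike wins at $79,420,000

Rule: the price rises until one bidder remains; the winner pays the price at which the last rival dropped out.
Limits ranked: 82,960,000 (Pike) > 79,420,000 (Apex) > 75,820,000 (Zephyr) > 73,590,000 (Helix) > 57,710,000 (Rook) > 44,480,000 (Larkspur) > …
Apex is the last rival to drop out, at $79,420,000; Pike remains and wins at that price.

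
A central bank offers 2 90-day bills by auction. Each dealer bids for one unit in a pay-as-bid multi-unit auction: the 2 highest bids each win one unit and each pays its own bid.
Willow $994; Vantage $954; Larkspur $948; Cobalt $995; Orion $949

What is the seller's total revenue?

Sorting: 995 (Cobalt), 994 (Willow), 954 (Vantage), 949 (Orion), …
The 2 highest are Cobalt, Willow.
Total revenue = 995 + 994 = $1,989.

Total revenue: $1,989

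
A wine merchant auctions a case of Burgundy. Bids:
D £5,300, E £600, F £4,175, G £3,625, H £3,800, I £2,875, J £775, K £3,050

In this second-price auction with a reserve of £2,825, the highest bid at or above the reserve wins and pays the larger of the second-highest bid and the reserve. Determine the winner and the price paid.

Sorting bids: 5,300 (D) > 4,175 (F) > 3,800 (H) > 3,625 (G) > 3,050 (K) > 2,875 (I) > …
Highest eligible bid: D at £5,300.
Second-highest bid £4,175 exceeds the reserve £2,825 → payment £4,175.

D pays £4,175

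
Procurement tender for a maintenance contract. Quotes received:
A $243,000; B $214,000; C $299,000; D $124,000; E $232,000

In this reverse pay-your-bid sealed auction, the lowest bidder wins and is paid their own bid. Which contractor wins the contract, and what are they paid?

Bids ranked: 124,000 (D) < 214,000 (B) < 232,000 (E) < 243,000 (A) < 299,000 (C)
First-price: D is paid what they bid, $124,000.

D is paid $124,000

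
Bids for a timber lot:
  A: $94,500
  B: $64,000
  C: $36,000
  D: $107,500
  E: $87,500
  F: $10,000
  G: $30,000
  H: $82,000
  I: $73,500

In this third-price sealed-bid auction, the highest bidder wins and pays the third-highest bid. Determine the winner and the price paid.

D pays $87,500

Bids in order: 107,500 (D) > 94,500 (A) > 87,500 (E) > 82,000 (H) > 73,500 (I) > 64,000 (B) > …
D is highest; pays the third-highest bid, $87,500.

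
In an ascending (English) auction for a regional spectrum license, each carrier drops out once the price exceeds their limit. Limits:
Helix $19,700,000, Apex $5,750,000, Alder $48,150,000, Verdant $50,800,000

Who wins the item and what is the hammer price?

Verdant wins at $48,150,000

Sorting limits: 50,800,000 (Verdant) > 48,150,000 (Alder) > 19,700,000 (Helix) > 5,750,000 (Apex)
Once the price passes $48,150,000, only Verdant is left; the hammer falls at Alder's limit of $48,150,000.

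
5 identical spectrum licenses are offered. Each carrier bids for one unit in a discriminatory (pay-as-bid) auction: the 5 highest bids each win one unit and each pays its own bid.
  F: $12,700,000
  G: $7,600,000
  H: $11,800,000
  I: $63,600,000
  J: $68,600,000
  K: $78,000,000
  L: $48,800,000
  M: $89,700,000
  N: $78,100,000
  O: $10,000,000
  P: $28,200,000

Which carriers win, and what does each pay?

M $89,700,000, N $78,100,000, K $78,000,000, J $68,600,000, I $63,600,000

Bids ranked high→low: 89,700,000 (M), 78,100,000 (N), 78,000,000 (K), 68,600,000 (J), 63,600,000 (I), 48,800,000 (L), 28,200,000 (P), …
The 5 highest are M, N, K, J, I.
Each winner pays its own bid: M $89,700,000, N $78,100,000, K $78,000,000, J $68,600,000, I $63,600,000.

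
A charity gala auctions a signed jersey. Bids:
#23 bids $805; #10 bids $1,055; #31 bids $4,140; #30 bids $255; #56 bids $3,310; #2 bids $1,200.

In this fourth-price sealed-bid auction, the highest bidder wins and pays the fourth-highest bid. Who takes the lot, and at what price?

#31 pays $1,055

Sorting bids: 4,140 (#31) > 3,310 (#56) > 1,200 (#2) > 1,055 (#10) > 805 (#23) > 255 (#30)
#31 is highest; pays the fourth-highest bid, $1,055.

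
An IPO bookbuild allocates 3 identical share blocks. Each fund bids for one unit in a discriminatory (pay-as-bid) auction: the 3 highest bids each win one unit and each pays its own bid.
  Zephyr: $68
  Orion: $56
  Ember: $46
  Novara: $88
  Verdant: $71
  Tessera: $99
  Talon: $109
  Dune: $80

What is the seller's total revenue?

Bids ranked high→low: 109 (Talon), 99 (Tessera), 88 (Novara), 80 (Dune), 71 (Verdant), …
Winners (3 units): Talon, Tessera, Novara.
Total revenue = 109 + 99 + 88 = $296.

Total revenue: $296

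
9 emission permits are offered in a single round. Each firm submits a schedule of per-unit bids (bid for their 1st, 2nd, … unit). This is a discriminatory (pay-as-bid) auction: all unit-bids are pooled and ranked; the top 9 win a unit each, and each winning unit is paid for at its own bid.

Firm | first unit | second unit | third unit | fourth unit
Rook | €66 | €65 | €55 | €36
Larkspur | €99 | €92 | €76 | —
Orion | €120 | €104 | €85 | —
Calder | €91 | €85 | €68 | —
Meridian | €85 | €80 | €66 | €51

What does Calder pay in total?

Pooled unit-bids ranked (top 9): 120 (Orion-1), 104 (Orion-2), 99 (Larkspur-1), 92 (Larkspur-2), 91 (Calder-1), 85 (Orion-3), 85 (Calder-2), 85 (Meridian-1), 80 (Meridian-2)
Next rejected bid: €76 (not a price — pay-as-bid).
Calder's winning unit-bids: 91 + 85 = €176.

Calder pays €176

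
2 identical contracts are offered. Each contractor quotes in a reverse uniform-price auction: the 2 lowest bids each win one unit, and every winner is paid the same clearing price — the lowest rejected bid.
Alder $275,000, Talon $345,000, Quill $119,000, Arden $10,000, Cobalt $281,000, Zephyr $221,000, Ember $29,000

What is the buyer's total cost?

Total cost: $238,000

Ordering the bids: 10,000 (Arden), 29,000 (Ember), 119,000 (Quill), 221,000 (Zephyr), …
The 2 lowest are Arden, Ember.
Clearing price = lowest rejected bid = $119,000.
Total cost = 2 × $119,000 = $238,000.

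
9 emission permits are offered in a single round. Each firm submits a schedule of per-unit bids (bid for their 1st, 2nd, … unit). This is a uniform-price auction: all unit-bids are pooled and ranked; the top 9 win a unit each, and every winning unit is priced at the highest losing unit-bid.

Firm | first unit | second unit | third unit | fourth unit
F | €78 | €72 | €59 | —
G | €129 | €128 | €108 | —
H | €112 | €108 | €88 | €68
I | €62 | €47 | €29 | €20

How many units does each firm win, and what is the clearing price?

F 2, G 3, H 4; clearing price €62

Pooled unit-bids ranked (top 9): 129 (G-1), 128 (G-2), 112 (H-1), 108 (G-3), 108 (H-2), 88 (H-3), 78 (F-1), 72 (F-2), 68 (H-4)
First bid not allocated: €62.
Allocation: F 2, G 3, H 4.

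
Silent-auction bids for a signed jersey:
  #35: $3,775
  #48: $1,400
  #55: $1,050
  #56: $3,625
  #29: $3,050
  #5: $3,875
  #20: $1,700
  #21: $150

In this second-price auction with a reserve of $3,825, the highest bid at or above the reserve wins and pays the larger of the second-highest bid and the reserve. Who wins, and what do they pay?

Sorting bids: 3,875 (#5) > 3,775 (#35) > 3,625 (#56) > 3,050 (#29) > 1,700 (#20) > 1,400 (#48) > …
Highest eligible bid: #5 at $3,875.
Second-highest bid $3,775 is below the reserve $3,825, so the reserve binds → payment $3,825.

#5 pays $3,825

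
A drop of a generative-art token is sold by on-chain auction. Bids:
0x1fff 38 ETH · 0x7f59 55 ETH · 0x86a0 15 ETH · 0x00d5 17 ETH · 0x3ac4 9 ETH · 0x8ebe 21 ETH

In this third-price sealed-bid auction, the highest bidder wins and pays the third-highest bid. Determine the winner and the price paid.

0x7f59 pays 21 ETH

Third-price sealed-bid auction: the highest bidder wins and pays the third-highest bid.
Bids in order: 55 (0x7f59) > 38 (0x1fff) > 21 (0x8ebe) > 17 (0x00d5) > 15 (0x86a0) > 9 (0x3ac4)
0x7f59 wins; payment is bid #3 in the ranking = 21 ETH.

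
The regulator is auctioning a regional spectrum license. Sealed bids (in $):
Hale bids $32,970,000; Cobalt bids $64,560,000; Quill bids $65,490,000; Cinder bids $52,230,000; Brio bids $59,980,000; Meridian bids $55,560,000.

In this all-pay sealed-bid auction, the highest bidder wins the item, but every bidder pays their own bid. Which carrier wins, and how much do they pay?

All-pay sealed-bid auction: the highest bidder wins the item, but every bidder pays their own bid.
Bids ranked: 65,490,000 (Quill) > 64,560,000 (Cobalt) > 59,980,000 (Brio) > 55,560,000 (Meridian) > 52,230,000 (Cinder) > 32,970,000 (Hale)
Quill is highest and takes the item; every bidder forfeits their bid.

Quill pays $65,490,000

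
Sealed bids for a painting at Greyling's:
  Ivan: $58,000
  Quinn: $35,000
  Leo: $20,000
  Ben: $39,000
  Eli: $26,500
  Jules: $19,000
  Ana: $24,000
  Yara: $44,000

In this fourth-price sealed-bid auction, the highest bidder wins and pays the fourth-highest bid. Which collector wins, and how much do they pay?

Ivan pays $35,000

Fourth-price sealed-bid auction: the highest bidder wins and pays the fourth-highest bid.
Sorting bids: 58,000 (Ivan) > 44,000 (Yara) > 39,000 (Ben) > 35,000 (Quinn) > 26,500 (Eli) > 24,000 (Ana) > …
Ivan is highest; pays the fourth-highest bid, $35,000.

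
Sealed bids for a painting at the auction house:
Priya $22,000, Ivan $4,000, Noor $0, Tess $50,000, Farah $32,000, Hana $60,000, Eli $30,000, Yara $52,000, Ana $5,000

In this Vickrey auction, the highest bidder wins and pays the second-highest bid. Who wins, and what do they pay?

Hana pays $52,000

Bids ranked: 60,000 (Hana) > 52,000 (Yara) > 50,000 (Tess) > 32,000 (Farah) > 30,000 (Eli) > 22,000 (Priya) > …
Hana wins with the highest bid; price is set by the runner-up at $52,000.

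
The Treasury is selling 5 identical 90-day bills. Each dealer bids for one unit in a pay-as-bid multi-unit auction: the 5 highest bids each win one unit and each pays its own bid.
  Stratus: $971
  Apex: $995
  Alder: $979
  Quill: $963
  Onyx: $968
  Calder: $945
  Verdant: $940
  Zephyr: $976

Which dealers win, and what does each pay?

Apex $995, Alder $979, Zephyr $976, Stratus $971, Onyx $968

Sorting: 995 (Apex), 979 (Alder), 976 (Zephyr), 971 (Stratus), 968 (Onyx), 963 (Quill), 945 (Calder), …
The 5 highest are Apex, Alder, Zephyr, Stratus, Onyx.
Each winner pays its own bid: Apex $995, Alder $979, Zephyr $976, Stratus $971, Onyx $968.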